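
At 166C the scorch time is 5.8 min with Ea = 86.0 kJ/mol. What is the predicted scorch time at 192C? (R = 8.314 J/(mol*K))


Convert temperatures: T1 = 166 + 273.15 = 439.15 K, T2 = 192 + 273.15 = 465.15 K
ts2_new = 5.8 * exp(86000 / 8.314 * (1/465.15 - 1/439.15))
1/T2 - 1/T1 = -1.2728e-04
ts2_new = 1.55 min

1.55 min


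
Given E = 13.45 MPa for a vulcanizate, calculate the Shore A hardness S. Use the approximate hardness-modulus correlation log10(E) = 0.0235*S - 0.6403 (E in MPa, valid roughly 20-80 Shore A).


log10(E) = 0.0235*S - 0.6403  =>  S = (log10(E) + 0.6403) / 0.0235
log10(13.45) = 1.128722
S = (1.128722 + 0.6403) / 0.0235 = 1.769022 / 0.0235
S = 75.3

Shore A = 75.3


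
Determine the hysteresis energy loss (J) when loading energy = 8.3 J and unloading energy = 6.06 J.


Hysteresis loss = loading - unloading
= 8.3 - 6.06
= 2.24 J

2.24 J


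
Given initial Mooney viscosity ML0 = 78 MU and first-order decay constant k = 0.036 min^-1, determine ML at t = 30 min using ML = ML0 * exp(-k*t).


ML = ML0 * exp(-k * t)
ML = 78 * exp(-0.036 * 30)
ML = 78 * 0.3396
ML = 26.49 MU

26.49 MU


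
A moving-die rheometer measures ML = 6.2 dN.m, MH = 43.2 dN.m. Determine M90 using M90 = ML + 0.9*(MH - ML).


M90 = ML + 0.9 * (MH - ML)
M90 = 6.2 + 0.9 * (43.2 - 6.2)
M90 = 6.2 + 0.9 * 37.0
M90 = 39.5 dN.m

39.5 dN.m


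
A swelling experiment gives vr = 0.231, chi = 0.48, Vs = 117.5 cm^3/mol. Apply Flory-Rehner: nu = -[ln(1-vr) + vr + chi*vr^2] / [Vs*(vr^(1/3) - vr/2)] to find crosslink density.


ln(1 - vr) = ln(1 - 0.231) = -0.2627
Numerator = -((-0.2627) + 0.231 + 0.48 * 0.231^2) = 0.0061
Denominator = 117.5 * (0.231^(1/3) - 0.231/2) = 58.5243
nu = 0.0061 / 58.5243 = 1.0339e-04 mol/cm^3

1.0339e-04 mol/cm^3


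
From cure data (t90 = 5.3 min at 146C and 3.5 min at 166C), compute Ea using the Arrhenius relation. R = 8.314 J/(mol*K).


T1 = 419.15 K, T2 = 439.15 K
1/T1 - 1/T2 = 1.0865e-04
ln(t1/t2) = ln(5.3/3.5) = 0.4149
Ea = 8.314 * 0.4149 / 1.0865e-04 = 31750.5839 J/mol
Ea = 31.75 kJ/mol

31.75 kJ/mol


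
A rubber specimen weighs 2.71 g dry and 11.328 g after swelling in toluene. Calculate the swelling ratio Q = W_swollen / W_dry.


Q = W_swollen / W_dry
Q = 11.328 / 2.71
Q = 4.18

Q = 4.18


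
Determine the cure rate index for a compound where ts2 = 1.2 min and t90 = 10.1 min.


CRI = 100 / (t90 - ts2)
= 100 / (10.1 - 1.2)
= 100 / 8.9
= 11.24 min^-1

11.24 min^-1


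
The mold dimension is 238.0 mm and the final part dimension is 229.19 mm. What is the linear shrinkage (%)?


Shrinkage = (mold - part) / mold * 100
= (238.0 - 229.19) / 238.0 * 100
= 8.81 / 238.0 * 100
= 3.7%

3.7%


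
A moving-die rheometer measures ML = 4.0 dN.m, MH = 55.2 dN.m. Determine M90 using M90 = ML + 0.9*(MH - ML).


M90 = ML + 0.9 * (MH - ML)
M90 = 4.0 + 0.9 * (55.2 - 4.0)
M90 = 4.0 + 0.9 * 51.2
M90 = 50.08 dN.m

50.08 dN.m


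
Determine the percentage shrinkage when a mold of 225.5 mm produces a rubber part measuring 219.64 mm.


Shrinkage = (mold - part) / mold * 100
= (225.5 - 219.64) / 225.5 * 100
= 5.86 / 225.5 * 100
= 2.6%

2.6%


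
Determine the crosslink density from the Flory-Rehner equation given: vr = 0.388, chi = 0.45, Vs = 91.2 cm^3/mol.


ln(1 - vr) = ln(1 - 0.388) = -0.4910
Numerator = -((-0.4910) + 0.388 + 0.45 * 0.388^2) = 0.0353
Denominator = 91.2 * (0.388^(1/3) - 0.388/2) = 48.8251
nu = 0.0353 / 48.8251 = 7.2254e-04 mol/cm^3

7.2254e-04 mol/cm^3


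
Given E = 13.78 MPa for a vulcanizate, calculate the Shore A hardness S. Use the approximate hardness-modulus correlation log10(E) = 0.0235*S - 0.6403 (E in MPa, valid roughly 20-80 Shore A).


log10(E) = 0.0235*S - 0.6403  =>  S = (log10(E) + 0.6403) / 0.0235
log10(13.78) = 1.139249
S = (1.139249 + 0.6403) / 0.0235 = 1.779549 / 0.0235
S = 75.7

Shore A = 75.7


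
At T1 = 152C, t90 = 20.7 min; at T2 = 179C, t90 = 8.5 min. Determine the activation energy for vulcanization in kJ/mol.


T1 = 425.15 K, T2 = 452.15 K
1/T1 - 1/T2 = 1.4046e-04
ln(t1/t2) = ln(20.7/8.5) = 0.8901
Ea = 8.314 * 0.8901 / 1.4046e-04 = 52685.8433 J/mol
Ea = 52.69 kJ/mol

52.69 kJ/mol


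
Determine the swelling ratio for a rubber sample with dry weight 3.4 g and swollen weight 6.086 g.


Q = W_swollen / W_dry
Q = 6.086 / 3.4
Q = 1.79

Q = 1.79


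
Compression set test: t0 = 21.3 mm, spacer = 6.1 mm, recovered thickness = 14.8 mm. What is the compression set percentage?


CS = (t0 - recovered) / (t0 - ts) * 100
= (21.3 - 14.8) / (21.3 - 6.1) * 100
= 6.5 / 15.2 * 100
= 42.8%

42.8%


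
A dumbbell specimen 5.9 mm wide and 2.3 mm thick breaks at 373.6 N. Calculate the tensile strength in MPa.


Area = width * thickness = 5.9 * 2.3 = 13.57 mm^2
TS = force / area = 373.6 / 13.57 = 27.53 MPa

27.53 MPa


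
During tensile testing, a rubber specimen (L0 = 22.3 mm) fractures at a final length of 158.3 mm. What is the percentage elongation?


Elongation = (Lf - L0) / L0 * 100
= (158.3 - 22.3) / 22.3 * 100
= 136.0 / 22.3 * 100
= 609.9%

609.9%


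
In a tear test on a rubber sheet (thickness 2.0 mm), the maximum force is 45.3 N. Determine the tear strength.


Tear strength = force / thickness
= 45.3 / 2.0
= 22.65 N/mm

22.65 N/mm


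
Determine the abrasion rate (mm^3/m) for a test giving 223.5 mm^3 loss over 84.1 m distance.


Rate = volume_loss / distance
= 223.5 / 84.1
= 2.658 mm^3/m

2.658 mm^3/m


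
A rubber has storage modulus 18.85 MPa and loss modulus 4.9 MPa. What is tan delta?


tan delta = E'' / E'
= 4.9 / 18.85
= 0.2599

tan delta = 0.2599


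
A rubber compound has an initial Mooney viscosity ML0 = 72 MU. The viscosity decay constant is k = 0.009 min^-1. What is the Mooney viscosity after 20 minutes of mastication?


ML = ML0 * exp(-k * t)
ML = 72 * exp(-0.009 * 20)
ML = 72 * 0.8353
ML = 60.14 MU

60.14 MU


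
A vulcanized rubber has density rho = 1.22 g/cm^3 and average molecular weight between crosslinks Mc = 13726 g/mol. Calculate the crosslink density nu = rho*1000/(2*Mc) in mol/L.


nu = rho * 1000 / (2 * Mc)
nu = 1.22 * 1000 / (2 * 13726)
nu = 1220.0 / 27452
nu = 0.0444 mol/L

0.0444 mol/L


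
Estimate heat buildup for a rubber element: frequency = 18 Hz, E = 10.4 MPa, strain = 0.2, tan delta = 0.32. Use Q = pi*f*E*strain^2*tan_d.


Q = pi * f * E * strain^2 * tan_d
= pi * 18 * 10.4 * 0.2^2 * 0.32
= pi * 18 * 10.4 * 0.0400 * 0.32
= 7.5278

Q = 7.5278


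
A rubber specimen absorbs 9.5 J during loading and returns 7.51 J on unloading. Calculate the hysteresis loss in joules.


Hysteresis loss = loading - unloading
= 9.5 - 7.51
= 1.99 J

1.99 J


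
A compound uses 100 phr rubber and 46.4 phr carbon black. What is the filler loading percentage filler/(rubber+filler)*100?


Filler % = filler / (rubber + filler) * 100
= 46.4 / (100 + 46.4) * 100
= 46.4 / 146.4 * 100
= 31.69%

31.69%


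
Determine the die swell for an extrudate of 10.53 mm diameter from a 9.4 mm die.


Die swell ratio = D_extrudate / D_die
= 10.53 / 9.4
= 1.12

Die swell = 1.12


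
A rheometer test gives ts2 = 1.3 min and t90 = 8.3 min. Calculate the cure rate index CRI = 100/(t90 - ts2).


CRI = 100 / (t90 - ts2)
= 100 / (8.3 - 1.3)
= 100 / 7.0
= 14.29 min^-1

14.29 min^-1


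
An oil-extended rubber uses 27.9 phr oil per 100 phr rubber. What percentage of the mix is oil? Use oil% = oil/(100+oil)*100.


Oil % = oil / (100 + oil) * 100
= 27.9 / (100 + 27.9) * 100
= 27.9 / 127.9 * 100
= 21.81%

21.81%


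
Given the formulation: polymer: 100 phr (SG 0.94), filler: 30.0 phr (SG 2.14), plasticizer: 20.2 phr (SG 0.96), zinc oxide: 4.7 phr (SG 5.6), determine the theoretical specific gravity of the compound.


Sum of weights = 154.9
Volume contributions:
  polymer: 100/0.94 = 106.3830
  filler: 30.0/2.14 = 14.0187
  plasticizer: 20.2/0.96 = 21.0417
  zinc oxide: 4.7/5.6 = 0.8393
Sum of volumes = 142.2826
SG = 154.9 / 142.2826 = 1.089

SG = 1.089


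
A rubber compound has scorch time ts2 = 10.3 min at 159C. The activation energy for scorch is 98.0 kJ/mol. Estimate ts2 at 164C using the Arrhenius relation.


Convert temperatures: T1 = 159 + 273.15 = 432.15 K, T2 = 164 + 273.15 = 437.15 K
ts2_new = 10.3 * exp(98000 / 8.314 * (1/437.15 - 1/432.15))
1/T2 - 1/T1 = -2.6467e-05
ts2_new = 7.54 min

7.54 min


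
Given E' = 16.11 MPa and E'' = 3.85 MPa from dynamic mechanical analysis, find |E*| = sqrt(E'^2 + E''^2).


|E*| = sqrt(E'^2 + E''^2)
= sqrt(16.11^2 + 3.85^2)
= sqrt(259.5321 + 14.8225)
= 16.564 MPa

16.564 MPa


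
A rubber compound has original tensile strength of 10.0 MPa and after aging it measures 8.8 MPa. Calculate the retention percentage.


Retention = aged / original * 100
= 8.8 / 10.0 * 100
= 88.0%

88.0%


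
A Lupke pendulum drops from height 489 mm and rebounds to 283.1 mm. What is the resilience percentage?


Resilience = h_rebound / h_drop * 100
= 283.1 / 489 * 100
= 57.9%

57.9%


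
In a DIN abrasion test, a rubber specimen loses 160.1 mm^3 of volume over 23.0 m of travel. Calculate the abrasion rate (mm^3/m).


Rate = volume_loss / distance
= 160.1 / 23.0
= 6.961 mm^3/m

6.961 mm^3/m


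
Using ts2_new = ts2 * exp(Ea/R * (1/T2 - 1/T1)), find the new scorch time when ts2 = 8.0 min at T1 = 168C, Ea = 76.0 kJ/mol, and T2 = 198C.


Convert temperatures: T1 = 168 + 273.15 = 441.15 K, T2 = 198 + 273.15 = 471.15 K
ts2_new = 8.0 * exp(76000 / 8.314 * (1/471.15 - 1/441.15))
1/T2 - 1/T1 = -1.4434e-04
ts2_new = 2.14 min

2.14 min


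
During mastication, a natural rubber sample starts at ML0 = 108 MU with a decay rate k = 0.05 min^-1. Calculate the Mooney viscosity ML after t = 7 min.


ML = ML0 * exp(-k * t)
ML = 108 * exp(-0.05 * 7)
ML = 108 * 0.7047
ML = 76.11 MU

76.11 MU


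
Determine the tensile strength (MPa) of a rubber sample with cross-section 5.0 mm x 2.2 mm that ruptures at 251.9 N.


Area = width * thickness = 5.0 * 2.2 = 11.0 mm^2
TS = force / area = 251.9 / 11.0 = 22.9 MPa

22.9 MPa


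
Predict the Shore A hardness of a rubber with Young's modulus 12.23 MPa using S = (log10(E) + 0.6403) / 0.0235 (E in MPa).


log10(E) = 0.0235*S - 0.6403  =>  S = (log10(E) + 0.6403) / 0.0235
log10(12.23) = 1.087426
S = (1.087426 + 0.6403) / 0.0235 = 1.727726 / 0.0235
S = 73.5

Shore A = 73.5


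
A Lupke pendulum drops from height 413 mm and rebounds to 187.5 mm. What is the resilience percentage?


Resilience = h_rebound / h_drop * 100
= 187.5 / 413 * 100
= 45.4%

45.4%


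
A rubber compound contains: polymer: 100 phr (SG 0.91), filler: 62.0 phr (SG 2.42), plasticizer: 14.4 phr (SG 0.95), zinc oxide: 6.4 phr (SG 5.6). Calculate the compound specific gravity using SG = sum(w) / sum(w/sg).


Sum of weights = 182.8
Volume contributions:
  polymer: 100/0.91 = 109.8901
  filler: 62.0/2.42 = 25.6198
  plasticizer: 14.4/0.95 = 15.1579
  zinc oxide: 6.4/5.6 = 1.1429
Sum of volumes = 151.8107
SG = 182.8 / 151.8107 = 1.204

SG = 1.204


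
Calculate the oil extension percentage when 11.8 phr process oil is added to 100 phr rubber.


Oil % = oil / (100 + oil) * 100
= 11.8 / (100 + 11.8) * 100
= 11.8 / 111.8 * 100
= 10.55%

10.55%


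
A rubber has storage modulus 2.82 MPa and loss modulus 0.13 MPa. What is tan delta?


tan delta = E'' / E'
= 0.13 / 2.82
= 0.0461

tan delta = 0.0461


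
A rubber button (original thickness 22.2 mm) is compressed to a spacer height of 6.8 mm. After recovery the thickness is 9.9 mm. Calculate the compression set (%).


CS = (t0 - recovered) / (t0 - ts) * 100
= (22.2 - 9.9) / (22.2 - 6.8) * 100
= 12.3 / 15.4 * 100
= 79.9%

79.9%


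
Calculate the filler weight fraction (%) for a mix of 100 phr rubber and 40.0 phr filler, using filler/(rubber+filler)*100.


Filler % = filler / (rubber + filler) * 100
= 40.0 / (100 + 40.0) * 100
= 40.0 / 140.0 * 100
= 28.57%

28.57%


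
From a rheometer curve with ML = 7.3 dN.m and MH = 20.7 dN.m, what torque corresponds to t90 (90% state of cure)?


M90 = ML + 0.9 * (MH - ML)
M90 = 7.3 + 0.9 * (20.7 - 7.3)
M90 = 7.3 + 0.9 * 13.4
M90 = 19.36 dN.m

19.36 dN.m


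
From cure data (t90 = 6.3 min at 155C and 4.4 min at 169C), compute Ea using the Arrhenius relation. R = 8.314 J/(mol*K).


T1 = 428.15 K, T2 = 442.15 K
1/T1 - 1/T2 = 7.3954e-05
ln(t1/t2) = ln(6.3/4.4) = 0.3589
Ea = 8.314 * 0.3589 / 7.3954e-05 = 40352.9772 J/mol
Ea = 40.35 kJ/mol

40.35 kJ/mol


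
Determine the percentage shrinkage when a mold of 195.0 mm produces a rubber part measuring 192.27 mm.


Shrinkage = (mold - part) / mold * 100
= (195.0 - 192.27) / 195.0 * 100
= 2.73 / 195.0 * 100
= 1.4%

1.4%


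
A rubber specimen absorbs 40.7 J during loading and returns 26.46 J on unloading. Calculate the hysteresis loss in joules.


Hysteresis loss = loading - unloading
= 40.7 - 26.46
= 14.24 J

14.24 J


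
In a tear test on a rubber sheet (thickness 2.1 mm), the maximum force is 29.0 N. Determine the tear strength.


Tear strength = force / thickness
= 29.0 / 2.1
= 13.81 N/mm

13.81 N/mm


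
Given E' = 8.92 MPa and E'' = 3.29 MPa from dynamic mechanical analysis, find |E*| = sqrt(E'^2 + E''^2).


|E*| = sqrt(E'^2 + E''^2)
= sqrt(8.92^2 + 3.29^2)
= sqrt(79.5664 + 10.8241)
= 9.507 MPa

9.507 MPa


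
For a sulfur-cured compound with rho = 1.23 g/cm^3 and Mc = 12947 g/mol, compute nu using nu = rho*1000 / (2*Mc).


nu = rho * 1000 / (2 * Mc)
nu = 1.23 * 1000 / (2 * 12947)
nu = 1230.0 / 25894
nu = 0.0475 mol/L

0.0475 mol/L


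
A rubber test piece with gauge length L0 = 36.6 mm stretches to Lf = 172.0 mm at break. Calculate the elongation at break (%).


Elongation = (Lf - L0) / L0 * 100
= (172.0 - 36.6) / 36.6 * 100
= 135.4 / 36.6 * 100
= 369.9%

369.9%


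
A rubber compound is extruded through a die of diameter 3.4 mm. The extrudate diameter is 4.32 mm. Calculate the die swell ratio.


Die swell ratio = D_extrudate / D_die
= 4.32 / 3.4
= 1.271

Die swell = 1.271


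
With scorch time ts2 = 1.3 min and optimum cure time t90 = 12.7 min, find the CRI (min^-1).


CRI = 100 / (t90 - ts2)
= 100 / (12.7 - 1.3)
= 100 / 11.4
= 8.77 min^-1

8.77 min^-1


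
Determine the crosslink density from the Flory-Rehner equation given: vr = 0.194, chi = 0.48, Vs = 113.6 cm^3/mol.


ln(1 - vr) = ln(1 - 0.194) = -0.2157
Numerator = -((-0.2157) + 0.194 + 0.48 * 0.194^2) = 0.0036
Denominator = 113.6 * (0.194^(1/3) - 0.194/2) = 54.7434
nu = 0.0036 / 54.7434 = 6.5876e-05 mol/cm^3

6.5876e-05 mol/cm^3


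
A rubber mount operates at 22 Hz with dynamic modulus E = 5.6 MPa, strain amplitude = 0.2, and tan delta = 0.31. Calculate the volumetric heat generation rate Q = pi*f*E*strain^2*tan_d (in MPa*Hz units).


Q = pi * f * E * strain^2 * tan_d
= pi * 22 * 5.6 * 0.2^2 * 0.31
= pi * 22 * 5.6 * 0.0400 * 0.31
= 4.7993

Q = 4.7993


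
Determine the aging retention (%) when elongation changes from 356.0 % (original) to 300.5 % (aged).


Retention = aged / original * 100
= 300.5 / 356.0 * 100
= 84.4%

84.4%


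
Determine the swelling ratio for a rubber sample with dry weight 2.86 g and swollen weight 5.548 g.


Q = W_swollen / W_dry
Q = 5.548 / 2.86
Q = 1.94

Q = 1.94


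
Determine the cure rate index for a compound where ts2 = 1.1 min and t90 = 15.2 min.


CRI = 100 / (t90 - ts2)
= 100 / (15.2 - 1.1)
= 100 / 14.1
= 7.09 min^-1

7.09 min^-1


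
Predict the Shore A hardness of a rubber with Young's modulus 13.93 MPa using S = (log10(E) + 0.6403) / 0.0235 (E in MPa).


log10(E) = 0.0235*S - 0.6403  =>  S = (log10(E) + 0.6403) / 0.0235
log10(13.93) = 1.143951
S = (1.143951 + 0.6403) / 0.0235 = 1.784251 / 0.0235
S = 75.9

Shore A = 75.9


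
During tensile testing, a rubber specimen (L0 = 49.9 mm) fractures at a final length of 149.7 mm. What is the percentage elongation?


Elongation = (Lf - L0) / L0 * 100
= (149.7 - 49.9) / 49.9 * 100
= 99.8 / 49.9 * 100
= 200.0%

200.0%


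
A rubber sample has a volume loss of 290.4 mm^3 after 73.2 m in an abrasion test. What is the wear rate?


Rate = volume_loss / distance
= 290.4 / 73.2
= 3.967 mm^3/m

3.967 mm^3/m


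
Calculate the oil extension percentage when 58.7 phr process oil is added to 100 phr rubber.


Oil % = oil / (100 + oil) * 100
= 58.7 / (100 + 58.7) * 100
= 58.7 / 158.7 * 100
= 36.99%

36.99%


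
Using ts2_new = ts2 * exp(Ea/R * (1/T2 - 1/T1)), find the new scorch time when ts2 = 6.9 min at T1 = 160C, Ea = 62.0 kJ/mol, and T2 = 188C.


Convert temperatures: T1 = 160 + 273.15 = 433.15 K, T2 = 188 + 273.15 = 461.15 K
ts2_new = 6.9 * exp(62000 / 8.314 * (1/461.15 - 1/433.15))
1/T2 - 1/T1 = -1.4018e-04
ts2_new = 2.43 min

2.43 min


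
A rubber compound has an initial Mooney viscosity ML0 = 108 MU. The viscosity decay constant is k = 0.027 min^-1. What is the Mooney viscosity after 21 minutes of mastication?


ML = ML0 * exp(-k * t)
ML = 108 * exp(-0.027 * 21)
ML = 108 * 0.5672
ML = 61.26 MU

61.26 MU


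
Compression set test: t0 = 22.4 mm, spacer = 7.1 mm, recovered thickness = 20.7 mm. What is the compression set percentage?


CS = (t0 - recovered) / (t0 - ts) * 100
= (22.4 - 20.7) / (22.4 - 7.1) * 100
= 1.7 / 15.3 * 100
= 11.1%

11.1%


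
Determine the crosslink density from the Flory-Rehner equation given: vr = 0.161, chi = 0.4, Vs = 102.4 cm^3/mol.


ln(1 - vr) = ln(1 - 0.161) = -0.1755
Numerator = -((-0.1755) + 0.161 + 0.4 * 0.161^2) = 0.0042
Denominator = 102.4 * (0.161^(1/3) - 0.161/2) = 47.4636
nu = 0.0042 / 47.4636 = 8.7987e-05 mol/cm^3

8.7987e-05 mol/cm^3


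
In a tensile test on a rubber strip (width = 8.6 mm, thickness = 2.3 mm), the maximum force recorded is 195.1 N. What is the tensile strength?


Area = width * thickness = 8.6 * 2.3 = 19.78 mm^2
TS = force / area = 195.1 / 19.78 = 9.86 MPa

9.86 MPa


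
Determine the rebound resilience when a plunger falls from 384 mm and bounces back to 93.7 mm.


Resilience = h_rebound / h_drop * 100
= 93.7 / 384 * 100
= 24.4%

24.4%


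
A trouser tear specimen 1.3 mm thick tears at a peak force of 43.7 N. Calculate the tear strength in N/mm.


Tear strength = force / thickness
= 43.7 / 1.3
= 33.62 N/mm

33.62 N/mm


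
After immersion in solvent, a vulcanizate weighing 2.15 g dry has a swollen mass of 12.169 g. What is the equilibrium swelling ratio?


Q = W_swollen / W_dry
Q = 12.169 / 2.15
Q = 5.66

Q = 5.66


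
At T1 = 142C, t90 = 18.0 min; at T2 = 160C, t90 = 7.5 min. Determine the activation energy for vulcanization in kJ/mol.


T1 = 415.15 K, T2 = 433.15 K
1/T1 - 1/T2 = 1.0010e-04
ln(t1/t2) = ln(18.0/7.5) = 0.8755
Ea = 8.314 * 0.8755 / 1.0010e-04 = 72714.5831 J/mol
Ea = 72.71 kJ/mol

72.71 kJ/mol


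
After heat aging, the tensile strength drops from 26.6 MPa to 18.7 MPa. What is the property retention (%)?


Retention = aged / original * 100
= 18.7 / 26.6 * 100
= 70.3%

70.3%


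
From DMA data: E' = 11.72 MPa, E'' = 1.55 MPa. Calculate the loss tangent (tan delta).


tan delta = E'' / E'
= 1.55 / 11.72
= 0.1323

tan delta = 0.1323


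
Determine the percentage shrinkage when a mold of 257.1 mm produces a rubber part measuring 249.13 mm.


Shrinkage = (mold - part) / mold * 100
= (257.1 - 249.13) / 257.1 * 100
= 7.97 / 257.1 * 100
= 3.1%

3.1%


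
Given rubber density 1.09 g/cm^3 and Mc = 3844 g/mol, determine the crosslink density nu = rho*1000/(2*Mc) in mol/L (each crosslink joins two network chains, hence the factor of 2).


nu = rho * 1000 / (2 * Mc)
nu = 1.09 * 1000 / (2 * 3844)
nu = 1090.0 / 7688
nu = 0.1418 mol/L

0.1418 mol/L


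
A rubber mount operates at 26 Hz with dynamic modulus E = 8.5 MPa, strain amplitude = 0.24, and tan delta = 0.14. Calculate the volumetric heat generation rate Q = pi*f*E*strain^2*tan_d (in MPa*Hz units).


Q = pi * f * E * strain^2 * tan_d
= pi * 26 * 8.5 * 0.24^2 * 0.14
= pi * 26 * 8.5 * 0.0576 * 0.14
= 5.5988

Q = 5.5988


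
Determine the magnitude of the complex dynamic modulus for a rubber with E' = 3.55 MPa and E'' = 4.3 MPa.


|E*| = sqrt(E'^2 + E''^2)
= sqrt(3.55^2 + 4.3^2)
= sqrt(12.6025 + 18.4900)
= 5.576 MPa

5.576 MPa


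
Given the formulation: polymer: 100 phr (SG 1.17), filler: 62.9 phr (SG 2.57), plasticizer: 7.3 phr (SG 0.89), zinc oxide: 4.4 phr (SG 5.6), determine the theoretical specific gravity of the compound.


Sum of weights = 174.6
Volume contributions:
  polymer: 100/1.17 = 85.4701
  filler: 62.9/2.57 = 24.4747
  plasticizer: 7.3/0.89 = 8.2022
  zinc oxide: 4.4/5.6 = 0.7857
Sum of volumes = 118.9328
SG = 174.6 / 118.9328 = 1.468

SG = 1.468


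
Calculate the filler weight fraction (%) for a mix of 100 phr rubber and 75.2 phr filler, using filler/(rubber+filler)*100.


Filler % = filler / (rubber + filler) * 100
= 75.2 / (100 + 75.2) * 100
= 75.2 / 175.2 * 100
= 42.92%

42.92%


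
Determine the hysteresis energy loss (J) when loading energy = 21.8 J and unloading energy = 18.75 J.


Hysteresis loss = loading - unloading
= 21.8 - 18.75
= 3.05 J

3.05 J


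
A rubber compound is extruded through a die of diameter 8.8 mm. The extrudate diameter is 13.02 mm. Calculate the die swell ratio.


Die swell ratio = D_extrudate / D_die
= 13.02 / 8.8
= 1.48

Die swell = 1.48


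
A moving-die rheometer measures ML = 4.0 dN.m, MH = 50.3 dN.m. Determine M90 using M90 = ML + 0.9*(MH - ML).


M90 = ML + 0.9 * (MH - ML)
M90 = 4.0 + 0.9 * (50.3 - 4.0)
M90 = 4.0 + 0.9 * 46.3
M90 = 45.67 dN.m

45.67 dN.m


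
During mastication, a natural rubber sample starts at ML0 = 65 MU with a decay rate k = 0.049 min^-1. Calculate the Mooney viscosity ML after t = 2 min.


ML = ML0 * exp(-k * t)
ML = 65 * exp(-0.049 * 2)
ML = 65 * 0.9066
ML = 58.93 MU

58.93 MU


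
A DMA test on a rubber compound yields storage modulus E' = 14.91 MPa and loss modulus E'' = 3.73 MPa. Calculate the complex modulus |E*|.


|E*| = sqrt(E'^2 + E''^2)
= sqrt(14.91^2 + 3.73^2)
= sqrt(222.3081 + 13.9129)
= 15.369 MPa

15.369 MPa


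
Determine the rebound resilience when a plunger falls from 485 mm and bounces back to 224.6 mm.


Resilience = h_rebound / h_drop * 100
= 224.6 / 485 * 100
= 46.3%

46.3%


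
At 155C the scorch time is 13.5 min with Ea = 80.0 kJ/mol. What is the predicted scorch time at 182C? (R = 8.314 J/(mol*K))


Convert temperatures: T1 = 155 + 273.15 = 428.15 K, T2 = 182 + 273.15 = 455.15 K
ts2_new = 13.5 * exp(80000 / 8.314 * (1/455.15 - 1/428.15))
1/T2 - 1/T1 = -1.3855e-04
ts2_new = 3.56 min

3.56 min


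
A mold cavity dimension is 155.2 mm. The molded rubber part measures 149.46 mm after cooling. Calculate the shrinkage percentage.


Shrinkage = (mold - part) / mold * 100
= (155.2 - 149.46) / 155.2 * 100
= 5.74 / 155.2 * 100
= 3.7%

3.7%


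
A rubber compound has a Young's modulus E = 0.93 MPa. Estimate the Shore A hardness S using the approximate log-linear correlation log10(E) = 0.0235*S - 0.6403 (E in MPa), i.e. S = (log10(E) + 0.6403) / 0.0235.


log10(E) = 0.0235*S - 0.6403  =>  S = (log10(E) + 0.6403) / 0.0235
log10(0.93) = -0.031517
S = (-0.031517 + 0.6403) / 0.0235 = 0.608783 / 0.0235
S = 25.9

Shore A = 25.9


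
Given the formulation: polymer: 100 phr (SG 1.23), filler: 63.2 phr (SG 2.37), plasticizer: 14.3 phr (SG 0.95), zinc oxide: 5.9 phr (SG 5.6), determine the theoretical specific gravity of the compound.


Sum of weights = 183.4
Volume contributions:
  polymer: 100/1.23 = 81.3008
  filler: 63.2/2.37 = 26.6667
  plasticizer: 14.3/0.95 = 15.0526
  zinc oxide: 5.9/5.6 = 1.0536
Sum of volumes = 124.0737
SG = 183.4 / 124.0737 = 1.478

SG = 1.478


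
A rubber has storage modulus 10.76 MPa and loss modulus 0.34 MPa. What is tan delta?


tan delta = E'' / E'
= 0.34 / 10.76
= 0.0316

tan delta = 0.0316


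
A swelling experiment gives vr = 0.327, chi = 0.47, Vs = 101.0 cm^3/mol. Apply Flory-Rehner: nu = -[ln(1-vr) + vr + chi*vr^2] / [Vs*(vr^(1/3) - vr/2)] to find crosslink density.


ln(1 - vr) = ln(1 - 0.327) = -0.3960
Numerator = -((-0.3960) + 0.327 + 0.47 * 0.327^2) = 0.0188
Denominator = 101.0 * (0.327^(1/3) - 0.327/2) = 53.0696
nu = 0.0188 / 53.0696 = 3.5337e-04 mol/cm^3

3.5337e-04 mol/cm^3


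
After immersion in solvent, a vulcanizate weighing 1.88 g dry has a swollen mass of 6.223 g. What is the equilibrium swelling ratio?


Q = W_swollen / W_dry
Q = 6.223 / 1.88
Q = 3.31

Q = 3.31


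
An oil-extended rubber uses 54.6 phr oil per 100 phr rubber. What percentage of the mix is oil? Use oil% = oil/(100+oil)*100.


Oil % = oil / (100 + oil) * 100
= 54.6 / (100 + 54.6) * 100
= 54.6 / 154.6 * 100
= 35.32%

35.32%


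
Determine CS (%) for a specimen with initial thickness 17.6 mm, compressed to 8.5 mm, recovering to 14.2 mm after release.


CS = (t0 - recovered) / (t0 - ts) * 100
= (17.6 - 14.2) / (17.6 - 8.5) * 100
= 3.4 / 9.1 * 100
= 37.4%

37.4%


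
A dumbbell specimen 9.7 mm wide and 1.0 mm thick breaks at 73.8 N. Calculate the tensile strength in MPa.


Area = width * thickness = 9.7 * 1.0 = 9.7 mm^2
TS = force / area = 73.8 / 9.7 = 7.61 MPa

7.61 MPa


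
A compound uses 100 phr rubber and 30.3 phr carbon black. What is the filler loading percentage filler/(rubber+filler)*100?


Filler % = filler / (rubber + filler) * 100
= 30.3 / (100 + 30.3) * 100
= 30.3 / 130.3 * 100
= 23.25%

23.25%


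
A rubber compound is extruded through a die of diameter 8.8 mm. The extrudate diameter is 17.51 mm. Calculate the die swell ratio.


Die swell ratio = D_extrudate / D_die
= 17.51 / 8.8
= 1.99

Die swell = 1.99


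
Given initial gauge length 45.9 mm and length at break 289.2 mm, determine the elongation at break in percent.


Elongation = (Lf - L0) / L0 * 100
= (289.2 - 45.9) / 45.9 * 100
= 243.3 / 45.9 * 100
= 530.1%

530.1%


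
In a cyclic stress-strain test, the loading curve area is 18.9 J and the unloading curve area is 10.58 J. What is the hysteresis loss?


Hysteresis loss = loading - unloading
= 18.9 - 10.58
= 8.32 J

8.32 J


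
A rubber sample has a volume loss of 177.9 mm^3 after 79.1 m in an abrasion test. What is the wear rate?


Rate = volume_loss / distance
= 177.9 / 79.1
= 2.249 mm^3/m

2.249 mm^3/m


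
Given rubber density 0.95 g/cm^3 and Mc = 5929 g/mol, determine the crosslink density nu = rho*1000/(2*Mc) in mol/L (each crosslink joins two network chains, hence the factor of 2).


nu = rho * 1000 / (2 * Mc)
nu = 0.95 * 1000 / (2 * 5929)
nu = 950.0 / 11858
nu = 0.0801 mol/L

0.0801 mol/L


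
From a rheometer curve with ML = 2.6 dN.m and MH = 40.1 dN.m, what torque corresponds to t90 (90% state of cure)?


M90 = ML + 0.9 * (MH - ML)
M90 = 2.6 + 0.9 * (40.1 - 2.6)
M90 = 2.6 + 0.9 * 37.5
M90 = 36.35 dN.m

36.35 dN.m


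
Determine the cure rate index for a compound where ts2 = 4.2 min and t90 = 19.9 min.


CRI = 100 / (t90 - ts2)
= 100 / (19.9 - 4.2)
= 100 / 15.7
= 6.37 min^-1

6.37 min^-1


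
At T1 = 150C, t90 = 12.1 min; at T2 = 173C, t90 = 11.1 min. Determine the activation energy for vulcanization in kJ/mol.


T1 = 423.15 K, T2 = 446.15 K
1/T1 - 1/T2 = 1.2183e-04
ln(t1/t2) = ln(12.1/11.1) = 0.0863
Ea = 8.314 * 0.0863 / 1.2183e-04 = 5886.6554 J/mol
Ea = 5.89 kJ/mol

5.89 kJ/mol


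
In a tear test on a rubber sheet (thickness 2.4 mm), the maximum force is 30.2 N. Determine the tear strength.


Tear strength = force / thickness
= 30.2 / 2.4
= 12.58 N/mm

12.58 N/mm


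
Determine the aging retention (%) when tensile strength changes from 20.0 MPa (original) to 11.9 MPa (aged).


Retention = aged / original * 100
= 11.9 / 20.0 * 100
= 59.5%

59.5%


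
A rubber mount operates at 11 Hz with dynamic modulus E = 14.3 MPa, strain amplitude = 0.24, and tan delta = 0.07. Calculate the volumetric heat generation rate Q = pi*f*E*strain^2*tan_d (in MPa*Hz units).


Q = pi * f * E * strain^2 * tan_d
= pi * 11 * 14.3 * 0.24^2 * 0.07
= pi * 11 * 14.3 * 0.0576 * 0.07
= 1.9925

Q = 1.9925


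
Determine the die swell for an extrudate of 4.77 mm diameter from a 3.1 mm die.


Die swell ratio = D_extrudate / D_die
= 4.77 / 3.1
= 1.539

Die swell = 1.539


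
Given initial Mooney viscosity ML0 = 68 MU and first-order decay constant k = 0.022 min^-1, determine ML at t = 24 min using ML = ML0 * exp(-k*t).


ML = ML0 * exp(-k * t)
ML = 68 * exp(-0.022 * 24)
ML = 68 * 0.5898
ML = 40.11 MU

40.11 MU


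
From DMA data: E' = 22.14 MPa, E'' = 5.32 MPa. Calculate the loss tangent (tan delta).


tan delta = E'' / E'
= 5.32 / 22.14
= 0.2403

tan delta = 0.2403


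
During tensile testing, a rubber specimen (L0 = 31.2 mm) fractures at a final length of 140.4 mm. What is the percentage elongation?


Elongation = (Lf - L0) / L0 * 100
= (140.4 - 31.2) / 31.2 * 100
= 109.2 / 31.2 * 100
= 350.0%

350.0%


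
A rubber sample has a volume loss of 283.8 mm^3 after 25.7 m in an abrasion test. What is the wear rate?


Rate = volume_loss / distance
= 283.8 / 25.7
= 11.043 mm^3/m

11.043 mm^3/m


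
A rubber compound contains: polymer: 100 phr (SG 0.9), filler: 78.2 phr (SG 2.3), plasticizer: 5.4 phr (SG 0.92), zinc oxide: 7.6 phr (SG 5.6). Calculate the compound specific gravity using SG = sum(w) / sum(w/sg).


Sum of weights = 191.2
Volume contributions:
  polymer: 100/0.9 = 111.1111
  filler: 78.2/2.3 = 34.0000
  plasticizer: 5.4/0.92 = 5.8696
  zinc oxide: 7.6/5.6 = 1.3571
Sum of volumes = 152.3378
SG = 191.2 / 152.3378 = 1.255

SG = 1.255


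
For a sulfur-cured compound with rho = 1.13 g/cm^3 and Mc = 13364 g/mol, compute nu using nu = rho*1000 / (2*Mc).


nu = rho * 1000 / (2 * Mc)
nu = 1.13 * 1000 / (2 * 13364)
nu = 1130.0 / 26728
nu = 0.0423 mol/L

0.0423 mol/L


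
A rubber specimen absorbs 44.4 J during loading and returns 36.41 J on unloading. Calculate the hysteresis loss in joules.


Hysteresis loss = loading - unloading
= 44.4 - 36.41
= 7.99 J

7.99 J


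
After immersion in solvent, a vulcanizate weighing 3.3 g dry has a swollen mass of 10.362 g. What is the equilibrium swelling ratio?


Q = W_swollen / W_dry
Q = 10.362 / 3.3
Q = 3.14

Q = 3.14


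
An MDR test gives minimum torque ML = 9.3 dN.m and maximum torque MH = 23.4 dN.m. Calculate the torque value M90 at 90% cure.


M90 = ML + 0.9 * (MH - ML)
M90 = 9.3 + 0.9 * (23.4 - 9.3)
M90 = 9.3 + 0.9 * 14.1
M90 = 21.99 dN.m

21.99 dN.m


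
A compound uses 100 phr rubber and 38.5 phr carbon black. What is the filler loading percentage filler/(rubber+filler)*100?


Filler % = filler / (rubber + filler) * 100
= 38.5 / (100 + 38.5) * 100
= 38.5 / 138.5 * 100
= 27.8%

27.8%


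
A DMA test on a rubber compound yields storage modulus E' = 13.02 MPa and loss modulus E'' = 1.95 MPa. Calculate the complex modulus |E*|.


|E*| = sqrt(E'^2 + E''^2)
= sqrt(13.02^2 + 1.95^2)
= sqrt(169.5204 + 3.8025)
= 13.165 MPa

13.165 MPa


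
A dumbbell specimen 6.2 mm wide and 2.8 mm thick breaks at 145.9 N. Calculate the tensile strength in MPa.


Area = width * thickness = 6.2 * 2.8 = 17.36 mm^2
TS = force / area = 145.9 / 17.36 = 8.4 MPa

8.4 MPa


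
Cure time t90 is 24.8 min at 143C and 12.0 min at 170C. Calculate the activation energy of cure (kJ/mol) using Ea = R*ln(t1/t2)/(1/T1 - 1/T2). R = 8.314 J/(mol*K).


T1 = 416.15 K, T2 = 443.15 K
1/T1 - 1/T2 = 1.4641e-04
ln(t1/t2) = ln(24.8/12.0) = 0.7259
Ea = 8.314 * 0.7259 / 1.4641e-04 = 41223.5931 J/mol
Ea = 41.22 kJ/mol

41.22 kJ/mol


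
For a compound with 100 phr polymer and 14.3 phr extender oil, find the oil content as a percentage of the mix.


Oil % = oil / (100 + oil) * 100
= 14.3 / (100 + 14.3) * 100
= 14.3 / 114.3 * 100
= 12.51%

12.51%


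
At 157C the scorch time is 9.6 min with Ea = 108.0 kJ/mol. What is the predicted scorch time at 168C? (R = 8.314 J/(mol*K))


Convert temperatures: T1 = 157 + 273.15 = 430.15 K, T2 = 168 + 273.15 = 441.15 K
ts2_new = 9.6 * exp(108000 / 8.314 * (1/441.15 - 1/430.15))
1/T2 - 1/T1 = -5.7968e-05
ts2_new = 4.52 min

4.52 min


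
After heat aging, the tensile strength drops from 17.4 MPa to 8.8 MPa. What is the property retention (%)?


Retention = aged / original * 100
= 8.8 / 17.4 * 100
= 50.6%

50.6%


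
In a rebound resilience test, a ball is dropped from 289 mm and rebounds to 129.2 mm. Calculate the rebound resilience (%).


Resilience = h_rebound / h_drop * 100
= 129.2 / 289 * 100
= 44.7%

44.7%


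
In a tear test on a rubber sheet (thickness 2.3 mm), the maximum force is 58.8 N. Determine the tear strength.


Tear strength = force / thickness
= 58.8 / 2.3
= 25.57 N/mm

25.57 N/mm


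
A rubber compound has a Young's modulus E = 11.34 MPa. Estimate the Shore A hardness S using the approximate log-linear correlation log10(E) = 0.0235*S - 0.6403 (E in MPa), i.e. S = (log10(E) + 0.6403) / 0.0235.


log10(E) = 0.0235*S - 0.6403  =>  S = (log10(E) + 0.6403) / 0.0235
log10(11.34) = 1.054613
S = (1.054613 + 0.6403) / 0.0235 = 1.694913 / 0.0235
S = 72.1

Shore A = 72.1


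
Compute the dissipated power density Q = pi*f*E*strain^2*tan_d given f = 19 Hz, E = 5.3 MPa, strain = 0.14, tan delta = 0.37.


Q = pi * f * E * strain^2 * tan_d
= pi * 19 * 5.3 * 0.14^2 * 0.37
= pi * 19 * 5.3 * 0.0196 * 0.37
= 2.2942

Q = 2.2942


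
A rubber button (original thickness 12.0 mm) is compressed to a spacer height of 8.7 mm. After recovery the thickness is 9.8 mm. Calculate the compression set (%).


CS = (t0 - recovered) / (t0 - ts) * 100
= (12.0 - 9.8) / (12.0 - 8.7) * 100
= 2.2 / 3.3 * 100
= 66.7%

66.7%


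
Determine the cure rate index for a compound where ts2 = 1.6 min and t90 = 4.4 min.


CRI = 100 / (t90 - ts2)
= 100 / (4.4 - 1.6)
= 100 / 2.8
= 35.71 min^-1

35.71 min^-1


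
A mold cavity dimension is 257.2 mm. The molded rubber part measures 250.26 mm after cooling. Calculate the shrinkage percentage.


Shrinkage = (mold - part) / mold * 100
= (257.2 - 250.26) / 257.2 * 100
= 6.94 / 257.2 * 100
= 2.7%

2.7%


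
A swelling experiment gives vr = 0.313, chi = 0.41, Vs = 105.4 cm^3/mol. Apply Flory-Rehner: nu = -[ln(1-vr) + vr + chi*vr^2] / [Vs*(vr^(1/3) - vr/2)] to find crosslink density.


ln(1 - vr) = ln(1 - 0.313) = -0.3754
Numerator = -((-0.3754) + 0.313 + 0.41 * 0.313^2) = 0.0223
Denominator = 105.4 * (0.313^(1/3) - 0.313/2) = 55.0679
nu = 0.0223 / 55.0679 = 4.0411e-04 mol/cm^3

4.0411e-04 mol/cm^3


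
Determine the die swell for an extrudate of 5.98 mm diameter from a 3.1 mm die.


Die swell ratio = D_extrudate / D_die
= 5.98 / 3.1
= 1.929

Die swell = 1.929


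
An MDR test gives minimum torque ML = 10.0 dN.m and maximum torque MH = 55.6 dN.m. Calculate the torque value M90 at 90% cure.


M90 = ML + 0.9 * (MH - ML)
M90 = 10.0 + 0.9 * (55.6 - 10.0)
M90 = 10.0 + 0.9 * 45.6
M90 = 51.04 dN.m

51.04 dN.m


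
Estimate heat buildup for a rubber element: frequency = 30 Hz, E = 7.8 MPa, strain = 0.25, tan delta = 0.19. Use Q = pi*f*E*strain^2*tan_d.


Q = pi * f * E * strain^2 * tan_d
= pi * 30 * 7.8 * 0.25^2 * 0.19
= pi * 30 * 7.8 * 0.0625 * 0.19
= 8.7297

Q = 8.7297


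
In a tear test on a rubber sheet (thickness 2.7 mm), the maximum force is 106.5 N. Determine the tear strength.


Tear strength = force / thickness
= 106.5 / 2.7
= 39.44 N/mm

39.44 N/mm


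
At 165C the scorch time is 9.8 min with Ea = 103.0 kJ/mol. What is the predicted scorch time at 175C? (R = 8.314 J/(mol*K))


Convert temperatures: T1 = 165 + 273.15 = 438.15 K, T2 = 175 + 273.15 = 448.15 K
ts2_new = 9.8 * exp(103000 / 8.314 * (1/448.15 - 1/438.15))
1/T2 - 1/T1 = -5.0928e-05
ts2_new = 5.21 min

5.21 min


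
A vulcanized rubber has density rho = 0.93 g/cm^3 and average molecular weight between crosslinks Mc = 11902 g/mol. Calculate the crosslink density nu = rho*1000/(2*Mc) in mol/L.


nu = rho * 1000 / (2 * Mc)
nu = 0.93 * 1000 / (2 * 11902)
nu = 930.0 / 23804
nu = 0.0391 mol/L

0.0391 mol/L


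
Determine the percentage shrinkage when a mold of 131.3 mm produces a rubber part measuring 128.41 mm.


Shrinkage = (mold - part) / mold * 100
= (131.3 - 128.41) / 131.3 * 100
= 2.89 / 131.3 * 100
= 2.2%

2.2%


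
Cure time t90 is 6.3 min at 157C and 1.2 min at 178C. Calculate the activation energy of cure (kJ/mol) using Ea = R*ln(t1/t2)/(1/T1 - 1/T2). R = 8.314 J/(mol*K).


T1 = 430.15 K, T2 = 451.15 K
1/T1 - 1/T2 = 1.0821e-04
ln(t1/t2) = ln(6.3/1.2) = 1.6582
Ea = 8.314 * 1.6582 / 1.0821e-04 = 127401.8923 J/mol
Ea = 127.4 kJ/mol

127.4 kJ/mol


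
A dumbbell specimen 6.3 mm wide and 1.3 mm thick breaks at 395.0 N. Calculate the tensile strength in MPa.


Area = width * thickness = 6.3 * 1.3 = 8.19 mm^2
TS = force / area = 395.0 / 8.19 = 48.23 MPa

48.23 MPa


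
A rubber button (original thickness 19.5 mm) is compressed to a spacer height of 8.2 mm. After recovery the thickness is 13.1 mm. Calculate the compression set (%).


CS = (t0 - recovered) / (t0 - ts) * 100
= (19.5 - 13.1) / (19.5 - 8.2) * 100
= 6.4 / 11.3 * 100
= 56.6%

56.6%


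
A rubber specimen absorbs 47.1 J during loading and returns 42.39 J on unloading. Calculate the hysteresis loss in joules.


Hysteresis loss = loading - unloading
= 47.1 - 42.39
= 4.71 J

4.71 J


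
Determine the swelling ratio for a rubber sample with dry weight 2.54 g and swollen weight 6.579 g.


Q = W_swollen / W_dry
Q = 6.579 / 2.54
Q = 2.59

Q = 2.59


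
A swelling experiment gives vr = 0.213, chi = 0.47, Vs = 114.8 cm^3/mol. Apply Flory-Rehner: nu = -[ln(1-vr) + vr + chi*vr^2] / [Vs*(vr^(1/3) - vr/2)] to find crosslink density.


ln(1 - vr) = ln(1 - 0.213) = -0.2395
Numerator = -((-0.2395) + 0.213 + 0.47 * 0.213^2) = 0.0052
Denominator = 114.8 * (0.213^(1/3) - 0.213/2) = 56.3334
nu = 0.0052 / 56.3334 = 9.2371e-05 mol/cm^3

9.2371e-05 mol/cm^3


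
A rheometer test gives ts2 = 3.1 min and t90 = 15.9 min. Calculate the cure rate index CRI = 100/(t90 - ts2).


CRI = 100 / (t90 - ts2)
= 100 / (15.9 - 3.1)
= 100 / 12.8
= 7.81 min^-1

7.81 min^-1


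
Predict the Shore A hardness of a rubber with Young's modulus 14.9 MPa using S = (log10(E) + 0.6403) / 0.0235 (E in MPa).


log10(E) = 0.0235*S - 0.6403  =>  S = (log10(E) + 0.6403) / 0.0235
log10(14.9) = 1.173186
S = (1.173186 + 0.6403) / 0.0235 = 1.813486 / 0.0235
S = 77.2

Shore A = 77.2


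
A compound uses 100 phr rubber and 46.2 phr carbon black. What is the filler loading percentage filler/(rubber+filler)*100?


Filler % = filler / (rubber + filler) * 100
= 46.2 / (100 + 46.2) * 100
= 46.2 / 146.2 * 100
= 31.6%

31.6%


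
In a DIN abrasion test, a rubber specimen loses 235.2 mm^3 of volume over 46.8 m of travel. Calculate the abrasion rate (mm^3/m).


Rate = volume_loss / distance
= 235.2 / 46.8
= 5.026 mm^3/m

5.026 mm^3/m


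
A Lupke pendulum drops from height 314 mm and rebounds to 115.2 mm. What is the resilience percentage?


Resilience = h_rebound / h_drop * 100
= 115.2 / 314 * 100
= 36.7%

36.7%


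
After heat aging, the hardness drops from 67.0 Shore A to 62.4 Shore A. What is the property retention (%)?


Retention = aged / original * 100
= 62.4 / 67.0 * 100
= 93.1%

93.1%


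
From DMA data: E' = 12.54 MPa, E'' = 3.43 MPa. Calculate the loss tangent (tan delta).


tan delta = E'' / E'
= 3.43 / 12.54
= 0.2735

tan delta = 0.2735


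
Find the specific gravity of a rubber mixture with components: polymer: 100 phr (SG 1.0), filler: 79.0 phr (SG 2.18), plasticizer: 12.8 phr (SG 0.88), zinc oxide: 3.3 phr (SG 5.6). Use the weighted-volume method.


Sum of weights = 195.1
Volume contributions:
  polymer: 100/1.0 = 100.0000
  filler: 79.0/2.18 = 36.2385
  plasticizer: 12.8/0.88 = 14.5455
  zinc oxide: 3.3/5.6 = 0.5893
Sum of volumes = 151.3733
SG = 195.1 / 151.3733 = 1.289

SG = 1.289


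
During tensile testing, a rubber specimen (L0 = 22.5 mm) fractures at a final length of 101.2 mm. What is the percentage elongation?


Elongation = (Lf - L0) / L0 * 100
= (101.2 - 22.5) / 22.5 * 100
= 78.7 / 22.5 * 100
= 349.8%

349.8%
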